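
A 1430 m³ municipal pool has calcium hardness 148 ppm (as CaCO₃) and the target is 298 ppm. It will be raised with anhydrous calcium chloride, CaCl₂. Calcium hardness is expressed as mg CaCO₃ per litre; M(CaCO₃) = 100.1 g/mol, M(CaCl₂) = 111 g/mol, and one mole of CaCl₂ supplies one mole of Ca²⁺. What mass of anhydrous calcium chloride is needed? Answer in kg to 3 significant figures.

238 kg

Volume: 1430 m³ = 1,430,000 L.
Hardness to add: (298 − 148) = 150 mg/L as CaCO₃ × 1,430,000 L = 214,500 g as CaCO₃.
Moles of Ca²⁺ (1 mol Ca²⁺ ≡ 1 mol CaCO₃): 214,500 / 100.1 g/mol = 2143 mol.
Mass of CaCl₂: 2143 × 111 = 237,900 g.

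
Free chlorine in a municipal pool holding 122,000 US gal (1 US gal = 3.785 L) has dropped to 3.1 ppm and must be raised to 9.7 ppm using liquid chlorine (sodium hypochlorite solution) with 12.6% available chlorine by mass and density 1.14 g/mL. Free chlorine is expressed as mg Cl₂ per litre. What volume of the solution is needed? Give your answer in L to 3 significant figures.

Volume: 122,000 US gal × 3.785 L/gal = 461,770 L.
Chlorine deficit: 9.7 − 3.1 = 6.6 ppm = 6.6 mg/L as Cl₂.
Cl₂ equivalent needed: 6.6 mg/L × 461,770 L = 3,048,000 mg = 3048 g.
Product at 12.6% available chlorine: 3048 / 0.126 = 24,190 g.
Volume at density 1.14 g/mL: 24,190 g ÷ 1.14 g/mL = 21,220 mL.

21.2 L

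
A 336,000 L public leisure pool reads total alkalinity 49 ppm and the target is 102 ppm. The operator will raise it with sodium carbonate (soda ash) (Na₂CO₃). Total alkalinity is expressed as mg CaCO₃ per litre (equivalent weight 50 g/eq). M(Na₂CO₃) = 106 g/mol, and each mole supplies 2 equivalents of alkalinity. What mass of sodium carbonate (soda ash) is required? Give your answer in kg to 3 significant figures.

18.9 kg

Alkalinity to add: (102 − 49) = 53 mg/L as CaCO₃ × 336,000 L = 17,810 g as CaCO₃.
Equivalents: 17,810 g ÷ 50 g/eq = 356.2 eq.
Each mole of Na₂CO₃ supplies 2 eq, so 356.2 / 2 = 178.1 mol.
Mass: 178.1 mol × 106 g/mol = 18,880 g.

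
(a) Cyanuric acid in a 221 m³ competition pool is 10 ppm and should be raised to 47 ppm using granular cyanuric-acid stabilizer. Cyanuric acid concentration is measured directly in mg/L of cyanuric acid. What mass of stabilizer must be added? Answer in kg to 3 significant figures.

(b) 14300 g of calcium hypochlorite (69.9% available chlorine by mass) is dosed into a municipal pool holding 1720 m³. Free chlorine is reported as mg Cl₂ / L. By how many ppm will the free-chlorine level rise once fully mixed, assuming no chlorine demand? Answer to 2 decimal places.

(a) Volume: 221 m³ = 221,000 L.
(a) CYA to add: (47 − 10) = 37 mg/L × 221,000 L = 8177 g cyanuric acid.

(b) Volume: 1720 m³ = 1,720,000 L.
(b) Available chlorine delivered: 14,300 g × 0.699 = 9996 g as Cl₂.
(b) Concentration rise: 9996 g / 1,720,000 L = 5.811 mg/L = 5.81 ppm.

(a) 8.18 kg; (b) 5.81 ppm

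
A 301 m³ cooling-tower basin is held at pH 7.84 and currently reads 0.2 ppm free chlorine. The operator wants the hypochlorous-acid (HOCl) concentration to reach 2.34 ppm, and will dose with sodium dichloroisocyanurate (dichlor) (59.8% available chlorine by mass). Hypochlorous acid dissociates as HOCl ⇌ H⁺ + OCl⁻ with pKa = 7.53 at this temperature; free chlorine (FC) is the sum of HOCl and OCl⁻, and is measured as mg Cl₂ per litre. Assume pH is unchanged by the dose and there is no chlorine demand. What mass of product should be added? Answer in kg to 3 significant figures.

3.48 kg

Volume: 301 m³ = 301,000 L.
[OCl⁻]/[HOCl] = 10^(pH − pKa) = 10^(7.84 − 7.53) = 2.042; fraction as HOCl = 1/(1 + 2.042) = 0.3288.
Free chlorine required for 2.34 ppm HOCl: 2.34 / 0.3288 = 7.118 ppm.
FC to add: 7.118 − 0.2 = 6.918 mg/L as Cl₂.
Cl₂ equivalent: 6.918 mg/L × 301,000 L = 2082 g.
Product at 59.8% available Cl: 2082 / 0.598 = 3482 g.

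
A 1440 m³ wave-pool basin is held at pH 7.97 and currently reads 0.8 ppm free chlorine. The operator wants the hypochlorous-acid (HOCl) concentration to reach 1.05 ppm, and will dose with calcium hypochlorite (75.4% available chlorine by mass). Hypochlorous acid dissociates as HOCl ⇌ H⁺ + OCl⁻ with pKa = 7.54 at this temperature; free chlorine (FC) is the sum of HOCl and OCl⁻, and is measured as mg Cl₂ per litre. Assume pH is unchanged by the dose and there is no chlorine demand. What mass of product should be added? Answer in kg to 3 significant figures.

Volume: 1440 m³ = 1,440,000 L.
[OCl⁻]/[HOCl] = 10^(pH − pKa) = 10^(7.97 − 7.54) = 2.692; fraction as HOCl = 1/(1 + 2.692) = 0.2709.
Free chlorine required for 1.05 ppm HOCl: 1.05 / 0.2709 = 3.876 ppm.
FC to add: 3.876 − 0.8 = 3.076 mg/L as Cl₂.
Cl₂ equivalent: 3.076 mg/L × 1,440,000 L = 4430 g.
Product at 75.4% available Cl: 4430 / 0.754 = 5875 g.

5.87 kg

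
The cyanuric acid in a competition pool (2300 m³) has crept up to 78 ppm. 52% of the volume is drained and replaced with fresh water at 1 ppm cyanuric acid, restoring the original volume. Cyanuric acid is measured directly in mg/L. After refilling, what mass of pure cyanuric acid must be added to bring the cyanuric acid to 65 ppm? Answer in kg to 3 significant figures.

Volume: 2300 m³ = 2,300,000 L.
After draining 52% and refilling: 78 × 0.48 + 1 × 0.52 = 37.96 ppm.
Deficit to target: 65 − 37.96 = 27.04 mg/L.
Mass: 27.04 mg/L × 2,300,000 L = 62,190 g cyanuric acid.

62.2 kg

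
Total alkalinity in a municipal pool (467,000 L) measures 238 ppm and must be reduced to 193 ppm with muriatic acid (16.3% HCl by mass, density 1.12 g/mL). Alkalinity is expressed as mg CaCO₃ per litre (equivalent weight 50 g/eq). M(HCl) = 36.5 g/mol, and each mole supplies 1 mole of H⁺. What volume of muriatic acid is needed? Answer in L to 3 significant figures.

Alkalinity to neutralize: (238 − 193) = 45 mg/L as CaCO₃ × 467,000 L = 21,020 g as CaCO₃.
Equivalents of H⁺ required: 21,020 ÷ 50 g/eq = 420.3 eq = 420.3 mol HCl.
Mass of HCl: 420.3 × 36.5 = 15,340 g.
Mass of 16.3% solution: 15,340 / 0.163 = 94,120 g.
Volume: 94,120 g ÷ 1.12 g/mL = 84,030 mL.

84.0 L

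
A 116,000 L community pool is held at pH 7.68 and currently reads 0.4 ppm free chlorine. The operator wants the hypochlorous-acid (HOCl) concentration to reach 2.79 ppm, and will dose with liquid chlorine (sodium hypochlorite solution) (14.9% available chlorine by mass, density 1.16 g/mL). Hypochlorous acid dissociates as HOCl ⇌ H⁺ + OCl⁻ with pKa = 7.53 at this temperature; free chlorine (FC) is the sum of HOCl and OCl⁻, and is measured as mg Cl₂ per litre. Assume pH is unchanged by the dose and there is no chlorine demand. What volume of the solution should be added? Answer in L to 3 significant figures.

4.25 L

[OCl⁻]/[HOCl] = 10^(pH − pKa) = 10^(7.68 − 7.53) = 1.413; fraction as HOCl = 1/(1 + 1.413) = 0.4145.
Free chlorine required for 2.79 ppm HOCl: 2.79 / 0.4145 = 6.731 ppm.
FC to add: 6.731 − 0.4 = 6.331 mg/L as Cl₂.
Cl₂ equivalent: 6.331 mg/L × 116,000 L = 734.4 g.
Product at 14.9% available Cl: 734.4 / 0.149 = 4929 g.
Volume: 4929 g ÷ 1.16 g/mL = 4249 mL.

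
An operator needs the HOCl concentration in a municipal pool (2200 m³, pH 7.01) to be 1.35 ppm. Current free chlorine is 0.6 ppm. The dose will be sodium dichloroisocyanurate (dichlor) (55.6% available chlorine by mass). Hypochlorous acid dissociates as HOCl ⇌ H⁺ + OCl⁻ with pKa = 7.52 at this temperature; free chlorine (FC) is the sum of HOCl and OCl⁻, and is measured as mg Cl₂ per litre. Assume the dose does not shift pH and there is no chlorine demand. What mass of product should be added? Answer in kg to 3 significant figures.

Volume: 2200 m³ = 2,200,000 L.
[OCl⁻]/[HOCl] = 10^(pH − pKa) = 10^(7.01 − 7.52) = 0.309; fraction as HOCl = 1/(1 + 0.309) = 0.7639.
Free chlorine required for 1.35 ppm HOCl: 1.35 / 0.7639 = 1.767 ppm.
FC to add: 1.767 − 0.6 = 1.167 mg/L as Cl₂.
Cl₂ equivalent: 1.167 mg/L × 2,200,000 L = 2568 g.
Product at 55.6% available Cl: 2568 / 0.556 = 4618 g.

4.62 kg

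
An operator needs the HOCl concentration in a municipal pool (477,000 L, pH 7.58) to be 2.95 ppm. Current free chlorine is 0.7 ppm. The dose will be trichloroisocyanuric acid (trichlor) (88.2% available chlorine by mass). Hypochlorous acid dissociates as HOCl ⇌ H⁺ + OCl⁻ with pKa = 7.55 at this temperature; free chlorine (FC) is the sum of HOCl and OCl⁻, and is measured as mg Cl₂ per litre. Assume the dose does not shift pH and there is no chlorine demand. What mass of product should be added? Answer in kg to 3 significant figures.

2.93 kg

[OCl⁻]/[HOCl] = 10^(pH − pKa) = 10^(7.58 − 7.55) = 1.072; fraction as HOCl = 1/(1 + 1.072) = 0.4827.
Free chlorine required for 2.95 ppm HOCl: 2.95 / 0.4827 = 6.111 ppm.
FC to add: 6.111 − 0.7 = 5.411 mg/L as Cl₂.
Cl₂ equivalent: 5.411 mg/L × 477,000 L = 2581 g.
Product at 88.2% available Cl: 2581 / 0.882 = 2926 g.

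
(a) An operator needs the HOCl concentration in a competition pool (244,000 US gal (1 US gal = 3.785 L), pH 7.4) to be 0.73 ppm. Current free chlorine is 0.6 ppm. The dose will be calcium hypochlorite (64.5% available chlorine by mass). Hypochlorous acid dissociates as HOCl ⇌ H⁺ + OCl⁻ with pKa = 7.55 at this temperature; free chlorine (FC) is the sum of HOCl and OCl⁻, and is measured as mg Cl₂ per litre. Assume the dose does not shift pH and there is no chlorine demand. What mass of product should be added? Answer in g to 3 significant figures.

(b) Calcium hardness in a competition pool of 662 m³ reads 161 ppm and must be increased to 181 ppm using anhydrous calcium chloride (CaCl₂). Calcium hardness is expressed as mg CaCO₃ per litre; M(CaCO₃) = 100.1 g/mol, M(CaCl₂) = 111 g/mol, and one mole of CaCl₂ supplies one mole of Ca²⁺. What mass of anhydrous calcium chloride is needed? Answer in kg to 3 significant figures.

(a) 926 g; (b) 14.7 kg

(a) Volume: 244,000 US gal × 3.785 L/gal = 923,540 L.
(a) [OCl⁻]/[HOCl] = 10^(pH − pKa) = 10^(7.4 − 7.55) = 0.7079; fraction as HOCl = 1/(1 + 0.7079) = 0.5855.
(a) Free chlorine required for 0.73 ppm HOCl: 0.73 / 0.5855 = 1.247 ppm.
(a) FC to add: 1.247 − 0.6 = 0.6468 mg/L as Cl₂.
(a) Cl₂ equivalent: 0.6468 mg/L × 923,540 L = 597.3 g.
(a) Product at 64.5% available Cl: 597.3 / 0.645 = 926.1 g.

(b) Volume: 662 m³ = 662,000 L.
(b) Hardness to add: (181 − 161) = 20 mg/L as CaCO₃ × 662,000 L = 13,240 g as CaCO₃.
(b) Moles of Ca²⁺ (1 mol Ca²⁺ ≡ 1 mol CaCO₃): 13,240 / 100.1 g/mol = 132.3 mol.
(b) Mass of CaCl₂: 132.3 × 111 = 14,680 g.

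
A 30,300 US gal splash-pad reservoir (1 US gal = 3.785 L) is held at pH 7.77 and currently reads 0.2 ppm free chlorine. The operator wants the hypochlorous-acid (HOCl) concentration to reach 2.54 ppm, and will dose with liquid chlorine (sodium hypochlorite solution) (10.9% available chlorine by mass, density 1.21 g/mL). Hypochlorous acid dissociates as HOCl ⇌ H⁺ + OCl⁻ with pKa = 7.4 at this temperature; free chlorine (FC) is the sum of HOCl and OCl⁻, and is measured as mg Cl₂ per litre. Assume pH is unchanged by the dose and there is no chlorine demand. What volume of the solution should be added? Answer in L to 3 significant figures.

7.21 L

Volume: 30,300 US gal × 3.785 L/gal = 114,686 L.
[OCl⁻]/[HOCl] = 10^(pH − pKa) = 10^(7.77 − 7.4) = 2.344; fraction as HOCl = 1/(1 + 2.344) = 0.299.
Free chlorine required for 2.54 ppm HOCl: 2.54 / 0.299 = 8.494 ppm.
FC to add: 8.494 − 0.2 = 8.294 mg/L as Cl₂.
Cl₂ equivalent: 8.294 mg/L × 114,686 L = 951.2 g.
Product at 10.9% available Cl: 951.2 / 0.109 = 8727 g.
Volume: 8727 g ÷ 1.21 g/mL = 7212 mL.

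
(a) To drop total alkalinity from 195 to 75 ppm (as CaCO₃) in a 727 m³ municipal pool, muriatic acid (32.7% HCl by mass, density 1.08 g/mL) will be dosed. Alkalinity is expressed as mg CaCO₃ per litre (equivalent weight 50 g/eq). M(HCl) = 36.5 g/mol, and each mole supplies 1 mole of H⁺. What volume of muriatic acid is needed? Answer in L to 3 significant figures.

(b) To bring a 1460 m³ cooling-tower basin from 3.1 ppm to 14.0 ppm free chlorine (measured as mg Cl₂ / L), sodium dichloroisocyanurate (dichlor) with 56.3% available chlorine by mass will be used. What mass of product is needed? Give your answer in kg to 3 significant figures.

(a) Volume: 727 m³ = 727,000 L.
(a) Alkalinity to neutralize: (195 − 75) = 120 mg/L as CaCO₃ × 727,000 L = 87,240 g as CaCO₃.
(a) Equivalents of H⁺ required: 87,240 ÷ 50 g/eq = 1745 eq = 1745 mol HCl.
(a) Mass of HCl: 1745 × 36.5 = 63,690 g.
(a) Mass of 32.7% solution: 63,690 / 0.327 = 194,800 g.
(a) Volume: 194,800 g ÷ 1.08 g/mL = 180,300 mL.

(b) Volume: 1460 m³ = 1,460,000 L.
(b) Chlorine deficit: 14.0 − 3.1 = 10.9 ppm = 10.9 mg/L as Cl₂.
(b) Cl₂ equivalent needed: 10.9 mg/L × 1,460,000 L = 15,910,000 mg = 15,910 g.
(b) Product at 56.3% available chlorine: 15,910 / 0.563 = 28,270 g.

(a) 180 L; (b) 28.3 kg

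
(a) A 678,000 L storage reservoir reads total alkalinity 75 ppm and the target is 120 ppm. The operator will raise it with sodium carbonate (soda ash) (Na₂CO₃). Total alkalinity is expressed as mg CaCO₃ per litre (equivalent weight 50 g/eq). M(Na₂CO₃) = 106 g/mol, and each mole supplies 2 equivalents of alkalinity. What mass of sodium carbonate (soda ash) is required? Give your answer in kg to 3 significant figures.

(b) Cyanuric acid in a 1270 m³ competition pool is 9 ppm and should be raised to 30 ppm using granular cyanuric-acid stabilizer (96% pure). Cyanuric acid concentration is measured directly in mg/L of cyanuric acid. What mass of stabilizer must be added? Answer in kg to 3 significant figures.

(a) 32.3 kg; (b) 27.8 kg

(a) Alkalinity to add: (120 − 75) = 45 mg/L as CaCO₃ × 678,000 L = 30,510 g as CaCO₃.
(a) Equivalents: 30,510 g ÷ 50 g/eq = 610.2 eq.
(a) Each mole of Na₂CO₃ supplies 2 eq, so 610.2 / 2 = 305.1 mol.
(a) Mass: 305.1 mol × 106 g/mol = 32,340 g.

(b) Volume: 1270 m³ = 1,270,000 L.
(b) CYA to add: (30 − 9) = 21 mg/L × 1,270,000 L = 26,670 g cyanuric acid.
(b) At 96% purity: 26,670 / 0.96 = 27,780 g product.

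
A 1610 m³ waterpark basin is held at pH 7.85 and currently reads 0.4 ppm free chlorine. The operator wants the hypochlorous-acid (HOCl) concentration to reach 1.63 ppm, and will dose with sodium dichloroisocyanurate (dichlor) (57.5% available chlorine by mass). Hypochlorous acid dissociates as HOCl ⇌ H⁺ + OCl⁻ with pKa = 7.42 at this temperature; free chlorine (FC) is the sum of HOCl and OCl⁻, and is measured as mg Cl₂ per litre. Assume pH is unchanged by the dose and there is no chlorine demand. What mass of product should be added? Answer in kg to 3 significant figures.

Volume: 1610 m³ = 1,610,000 L.
[OCl⁻]/[HOCl] = 10^(pH − pKa) = 10^(7.85 − 7.42) = 2.692; fraction as HOCl = 1/(1 + 2.692) = 0.2709.
Free chlorine required for 1.63 ppm HOCl: 1.63 / 0.2709 = 6.017 ppm.
FC to add: 6.017 − 0.4 = 5.617 mg/L as Cl₂.
Cl₂ equivalent: 5.617 mg/L × 1,610,000 L = 9044 g.
Product at 57.5% available Cl: 9044 / 0.575 = 15,730 g.

15.7 kg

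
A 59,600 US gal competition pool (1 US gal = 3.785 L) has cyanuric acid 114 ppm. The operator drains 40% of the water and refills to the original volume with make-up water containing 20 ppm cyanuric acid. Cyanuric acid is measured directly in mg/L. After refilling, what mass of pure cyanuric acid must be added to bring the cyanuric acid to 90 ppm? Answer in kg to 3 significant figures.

Volume: 59,600 US gal × 3.785 L/gal = 225,586 L.
After draining 40% and refilling: 114 × 0.60 + 20 × 0.40 = 76.4 ppm.
Deficit to target: 90 − 76.4 = 13.6 mg/L.
Mass: 13.6 mg/L × 225,586 L = 3068 g cyanuric acid.

3.07 kg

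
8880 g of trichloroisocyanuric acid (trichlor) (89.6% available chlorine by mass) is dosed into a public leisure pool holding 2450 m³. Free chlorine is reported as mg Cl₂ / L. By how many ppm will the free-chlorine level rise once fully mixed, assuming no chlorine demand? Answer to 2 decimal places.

Volume: 2450 m³ = 2,450,000 L.
Available chlorine delivered: 8880 g × 0.896 = 7956 g as Cl₂.
Concentration rise: 7956 g / 2,450,000 L = 3.248 mg/L = 3.25 ppm.

3.25 ppm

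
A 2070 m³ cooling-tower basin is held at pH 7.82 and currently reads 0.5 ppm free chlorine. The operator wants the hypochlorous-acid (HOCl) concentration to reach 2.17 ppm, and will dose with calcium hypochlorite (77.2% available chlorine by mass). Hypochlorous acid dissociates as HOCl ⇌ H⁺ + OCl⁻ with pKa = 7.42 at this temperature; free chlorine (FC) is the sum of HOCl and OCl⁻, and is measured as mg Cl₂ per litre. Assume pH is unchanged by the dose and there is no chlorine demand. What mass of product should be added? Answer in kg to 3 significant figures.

Volume: 2070 m³ = 2,070,000 L.
[OCl⁻]/[HOCl] = 10^(pH − pKa) = 10^(7.82 − 7.42) = 2.512; fraction as HOCl = 1/(1 + 2.512) = 0.2847.
Free chlorine required for 2.17 ppm HOCl: 2.17 / 0.2847 = 7.621 ppm.
FC to add: 7.621 − 0.5 = 7.121 mg/L as Cl₂.
Cl₂ equivalent: 7.121 mg/L × 2,070,000 L = 14,740 g.
Product at 77.2% available Cl: 14,740 / 0.772 = 19,090 g.

19.1 kg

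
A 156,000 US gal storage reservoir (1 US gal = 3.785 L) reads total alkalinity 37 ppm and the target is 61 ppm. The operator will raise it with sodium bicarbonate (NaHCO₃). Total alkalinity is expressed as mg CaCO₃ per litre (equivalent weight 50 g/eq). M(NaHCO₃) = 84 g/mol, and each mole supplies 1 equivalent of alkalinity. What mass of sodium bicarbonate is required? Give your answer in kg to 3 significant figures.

23.8 kg

Volume: 156,000 US gal × 3.785 L/gal = 590,460 L.
Alkalinity to add: (61 − 37) = 24 mg/L as CaCO₃ × 590,460 L = 14,170 g as CaCO₃.
Equivalents: 14,170 g ÷ 50 g/eq = 283.4 eq.
NaHCO₃ supplies 1 eq per mole → 283.4 mol.
Mass: 283.4 mol × 84 g/mol = 23,810 g.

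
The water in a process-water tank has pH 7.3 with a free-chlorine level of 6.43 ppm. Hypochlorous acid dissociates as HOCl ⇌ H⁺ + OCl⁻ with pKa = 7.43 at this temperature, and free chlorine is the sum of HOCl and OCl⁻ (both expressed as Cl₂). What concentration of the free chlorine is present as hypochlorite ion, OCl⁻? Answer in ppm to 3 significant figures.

2.74 ppm

[OCl⁻]/[HOCl] = 10^(pH − pKa) = 10^(7.3 − 7.43) = 10^-0.13 = 0.7413.
Fraction as HOCl = 1 / (1 + 0.7413) = 0.5743.
OCl⁻ = (1 − 0.5743) × 6.43 ppm = 2.737 ppm.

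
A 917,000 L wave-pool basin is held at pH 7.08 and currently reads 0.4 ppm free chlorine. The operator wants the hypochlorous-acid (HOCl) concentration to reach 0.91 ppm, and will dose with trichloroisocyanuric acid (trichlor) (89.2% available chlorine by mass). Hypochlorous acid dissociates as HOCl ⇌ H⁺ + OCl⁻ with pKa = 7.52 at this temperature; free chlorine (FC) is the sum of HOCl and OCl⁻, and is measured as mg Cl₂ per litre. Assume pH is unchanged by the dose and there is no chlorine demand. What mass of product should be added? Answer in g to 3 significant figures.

864 g

[OCl⁻]/[HOCl] = 10^(pH − pKa) = 10^(7.08 − 7.52) = 0.3631; fraction as HOCl = 1/(1 + 0.3631) = 0.7336.
Free chlorine required for 0.91 ppm HOCl: 0.91 / 0.7336 = 1.24 ppm.
FC to add: 1.24 − 0.4 = 0.8404 mg/L as Cl₂.
Cl₂ equivalent: 0.8404 mg/L × 917,000 L = 770.6 g.
Product at 89.2% available Cl: 770.6 / 0.892 = 864 g.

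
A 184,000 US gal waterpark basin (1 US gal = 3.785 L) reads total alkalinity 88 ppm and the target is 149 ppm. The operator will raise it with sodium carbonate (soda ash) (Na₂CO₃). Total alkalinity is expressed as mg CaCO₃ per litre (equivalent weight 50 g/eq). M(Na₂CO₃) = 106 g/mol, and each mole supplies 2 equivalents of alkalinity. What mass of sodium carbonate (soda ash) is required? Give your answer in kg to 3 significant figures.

45.0 kg

Volume: 184,000 US gal × 3.785 L/gal = 696,440 L.
Alkalinity to add: (149 − 88) = 61 mg/L as CaCO₃ × 696,440 L = 42,480 g as CaCO₃.
Equivalents: 42,480 g ÷ 50 g/eq = 849.7 eq.
Each mole of Na₂CO₃ supplies 2 eq, so 849.7 / 2 = 424.8 mol.
Mass: 424.8 mol × 106 g/mol = 45,030 g.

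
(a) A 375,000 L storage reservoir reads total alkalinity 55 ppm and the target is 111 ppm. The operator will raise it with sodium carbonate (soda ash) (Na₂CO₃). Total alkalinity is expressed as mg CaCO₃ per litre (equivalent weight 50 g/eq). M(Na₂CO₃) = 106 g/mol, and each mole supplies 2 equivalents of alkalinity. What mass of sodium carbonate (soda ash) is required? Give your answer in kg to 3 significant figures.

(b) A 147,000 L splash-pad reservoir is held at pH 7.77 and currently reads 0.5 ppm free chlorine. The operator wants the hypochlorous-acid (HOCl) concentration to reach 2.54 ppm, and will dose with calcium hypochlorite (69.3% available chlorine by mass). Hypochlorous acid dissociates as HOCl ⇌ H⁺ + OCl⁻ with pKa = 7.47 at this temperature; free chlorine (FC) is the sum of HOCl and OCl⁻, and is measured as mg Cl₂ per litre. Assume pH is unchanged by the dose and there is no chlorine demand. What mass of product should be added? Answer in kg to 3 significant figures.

(a) Alkalinity to add: (111 − 55) = 56 mg/L as CaCO₃ × 375,000 L = 21,000 g as CaCO₃.
(a) Equivalents: 21,000 g ÷ 50 g/eq = 420 eq.
(a) Each mole of Na₂CO₃ supplies 2 eq, so 420 / 2 = 210 mol.
(a) Mass: 210 mol × 106 g/mol = 22,260 g.

(b) [OCl⁻]/[HOCl] = 10^(pH − pKa) = 10^(7.77 − 7.47) = 1.995; fraction as HOCl = 1/(1 + 1.995) = 0.3339.
(b) Free chlorine required for 2.54 ppm HOCl: 2.54 / 0.3339 = 7.608 ppm.
(b) FC to add: 7.608 − 0.5 = 7.108 mg/L as Cl₂.
(b) Cl₂ equivalent: 7.108 mg/L × 147,000 L = 1045 g.
(b) Product at 69.3% available Cl: 1045 / 0.693 = 1508 g.

(a) 22.3 kg; (b) 1.51 kg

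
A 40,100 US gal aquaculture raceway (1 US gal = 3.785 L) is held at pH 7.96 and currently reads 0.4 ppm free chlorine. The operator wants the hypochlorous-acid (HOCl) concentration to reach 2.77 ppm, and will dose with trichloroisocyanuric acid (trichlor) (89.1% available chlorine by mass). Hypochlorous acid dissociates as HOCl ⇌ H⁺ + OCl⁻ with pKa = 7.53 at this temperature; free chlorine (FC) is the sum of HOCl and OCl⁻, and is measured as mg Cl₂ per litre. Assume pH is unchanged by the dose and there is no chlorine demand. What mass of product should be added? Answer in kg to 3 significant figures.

Volume: 40,100 US gal × 3.785 L/gal = 151,778 L.
[OCl⁻]/[HOCl] = 10^(pH − pKa) = 10^(7.96 − 7.53) = 2.692; fraction as HOCl = 1/(1 + 2.692) = 0.2709.
Free chlorine required for 2.77 ppm HOCl: 2.77 / 0.2709 = 10.23 ppm.
FC to add: 10.23 − 0.4 = 9.826 mg/L as Cl₂.
Cl₂ equivalent: 9.826 mg/L × 151,778 L = 1491 g.
Product at 89.1% available Cl: 1491 / 0.891 = 1674 g.

1.67 kg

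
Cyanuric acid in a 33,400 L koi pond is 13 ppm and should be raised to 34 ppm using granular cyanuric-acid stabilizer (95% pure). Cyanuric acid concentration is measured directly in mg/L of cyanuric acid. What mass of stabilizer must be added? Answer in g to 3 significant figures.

738 g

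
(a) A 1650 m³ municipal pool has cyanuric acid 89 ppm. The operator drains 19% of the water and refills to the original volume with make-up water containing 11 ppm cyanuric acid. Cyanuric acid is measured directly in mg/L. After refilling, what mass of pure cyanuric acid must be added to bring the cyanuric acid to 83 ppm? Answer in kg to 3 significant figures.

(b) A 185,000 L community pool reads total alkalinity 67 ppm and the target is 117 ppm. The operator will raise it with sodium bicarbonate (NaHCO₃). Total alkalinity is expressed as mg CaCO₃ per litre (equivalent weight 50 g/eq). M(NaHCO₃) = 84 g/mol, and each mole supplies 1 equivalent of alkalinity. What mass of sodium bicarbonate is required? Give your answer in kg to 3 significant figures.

(a) 14.6 kg; (b) 15.5 kg

(a) Volume: 1650 m³ = 1,650,000 L.
(a) After draining 19% and refilling: 89 × 0.81 + 11 × 0.19 = 74.18 ppm.
(a) Deficit to target: 83 − 74.18 = 8.82 mg/L.
(a) Mass: 8.82 mg/L × 1,650,000 L = 14,550 g cyanuric acid.

(b) Alkalinity to add: (117 − 67) = 50 mg/L as CaCO₃ × 185,000 L = 9250 g as CaCO₃.
(b) Equivalents: 9250 g ÷ 50 g/eq = 185 eq.
(b) NaHCO₃ supplies 1 eq per mole → 185 mol.
(b) Mass: 185 mol × 84 g/mol = 15,540 g.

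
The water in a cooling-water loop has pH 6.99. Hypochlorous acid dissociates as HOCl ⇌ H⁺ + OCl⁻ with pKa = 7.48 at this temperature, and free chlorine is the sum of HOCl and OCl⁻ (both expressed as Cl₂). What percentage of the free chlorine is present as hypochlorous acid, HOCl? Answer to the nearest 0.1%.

[OCl⁻]/[HOCl] = 10^(pH − pKa) = 10^(6.99 − 7.48) = 10^-0.49 = 0.3236.
Fraction as HOCl = 1 / (1 + 0.3236) = 0.7555.

75.6%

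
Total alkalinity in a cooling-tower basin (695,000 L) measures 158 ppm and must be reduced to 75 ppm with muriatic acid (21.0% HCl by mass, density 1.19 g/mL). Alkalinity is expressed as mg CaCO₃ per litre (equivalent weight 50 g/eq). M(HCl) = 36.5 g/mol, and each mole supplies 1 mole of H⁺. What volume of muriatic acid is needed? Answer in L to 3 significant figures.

169 L

Alkalinity to neutralize: (158 − 75) = 83 mg/L as CaCO₃ × 695,000 L = 57,680 g as CaCO₃.
Equivalents of H⁺ required: 57,680 ÷ 50 g/eq = 1154 eq = 1154 mol HCl.
Mass of HCl: 1154 × 36.5 = 42,110 g.
Mass of 21.0% solution: 42,110 / 0.21 = 200,500 g.
Volume: 200,500 g ÷ 1.19 g/mL = 168,500 mL.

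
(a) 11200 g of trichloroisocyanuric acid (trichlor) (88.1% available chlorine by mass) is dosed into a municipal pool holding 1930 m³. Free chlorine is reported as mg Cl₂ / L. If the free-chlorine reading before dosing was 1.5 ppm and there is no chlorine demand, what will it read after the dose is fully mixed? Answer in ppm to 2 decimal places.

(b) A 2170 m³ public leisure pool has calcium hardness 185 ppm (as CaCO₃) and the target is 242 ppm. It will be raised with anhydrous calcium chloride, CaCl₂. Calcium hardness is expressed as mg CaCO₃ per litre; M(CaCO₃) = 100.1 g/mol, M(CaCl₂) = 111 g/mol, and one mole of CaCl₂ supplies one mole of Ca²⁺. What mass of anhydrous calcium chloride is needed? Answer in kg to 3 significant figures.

(a) 6.61 ppm; (b) 137 kg

(a) Volume: 1930 m³ = 1,930,000 L.
(a) Available chlorine delivered: 11,200 g × 0.881 = 9867 g as Cl₂.
(a) Concentration rise: 9867 g / 1,930,000 L = 5.113 mg/L = 5.11 ppm.
(a) Final FC: 1.5 + 5.11 = 6.61 ppm.

(b) Volume: 2170 m³ = 2,170,000 L.
(b) Hardness to add: (242 − 185) = 57 mg/L as CaCO₃ × 2,170,000 L = 123,700 g as CaCO₃.
(b) Moles of Ca²⁺ (1 mol Ca²⁺ ≡ 1 mol CaCO₃): 123,700 / 100.1 g/mol = 1236 mol.
(b) Mass of CaCl₂: 1236 × 111 = 137,200 g.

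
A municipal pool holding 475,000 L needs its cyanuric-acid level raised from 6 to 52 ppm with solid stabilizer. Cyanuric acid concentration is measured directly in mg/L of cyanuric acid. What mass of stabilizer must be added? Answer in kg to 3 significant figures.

21.9 kg

CYA to add: (52 − 6) = 46 mg/L × 475,000 L = 21,850 g cyanuric acid.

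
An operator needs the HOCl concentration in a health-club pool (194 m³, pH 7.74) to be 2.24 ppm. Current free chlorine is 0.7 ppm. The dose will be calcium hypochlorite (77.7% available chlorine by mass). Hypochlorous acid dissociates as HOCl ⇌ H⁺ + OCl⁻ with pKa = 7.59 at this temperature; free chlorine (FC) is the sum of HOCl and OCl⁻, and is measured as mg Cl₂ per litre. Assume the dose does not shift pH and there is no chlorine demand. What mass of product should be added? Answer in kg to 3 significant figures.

Volume: 194 m³ = 194,000 L.
[OCl⁻]/[HOCl] = 10^(pH − pKa) = 10^(7.74 − 7.59) = 1.413; fraction as HOCl = 1/(1 + 1.413) = 0.4145.
Free chlorine required for 2.24 ppm HOCl: 2.24 / 0.4145 = 5.404 ppm.
FC to add: 5.404 − 0.7 = 4.704 mg/L as Cl₂.
Cl₂ equivalent: 4.704 mg/L × 194,000 L = 912.6 g.
Product at 77.7% available Cl: 912.6 / 0.777 = 1175 g.

1.17 kg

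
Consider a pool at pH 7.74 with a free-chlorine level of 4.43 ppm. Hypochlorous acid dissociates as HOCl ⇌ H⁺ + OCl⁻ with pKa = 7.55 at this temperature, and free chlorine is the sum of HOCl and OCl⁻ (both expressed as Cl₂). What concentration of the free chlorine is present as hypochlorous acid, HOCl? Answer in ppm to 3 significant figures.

1.74 ppm

[OCl⁻]/[HOCl] = 10^(pH − pKa) = 10^(7.74 − 7.55) = 10^0.19 = 1.549.
Fraction as HOCl = 1 / (1 + 1.549) = 0.3923.
HOCl = 0.3923 × 4.43 ppm = 1.738 ppm.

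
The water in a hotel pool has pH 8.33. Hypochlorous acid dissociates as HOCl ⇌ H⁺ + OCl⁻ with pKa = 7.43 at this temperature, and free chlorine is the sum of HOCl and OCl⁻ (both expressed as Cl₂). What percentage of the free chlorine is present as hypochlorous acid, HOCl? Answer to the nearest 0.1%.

11.2%

[OCl⁻]/[HOCl] = 10^(pH − pKa) = 10^(8.33 − 7.43) = 10^0.90 = 7.943.
Fraction as HOCl = 1 / (1 + 7.943) = 0.1118.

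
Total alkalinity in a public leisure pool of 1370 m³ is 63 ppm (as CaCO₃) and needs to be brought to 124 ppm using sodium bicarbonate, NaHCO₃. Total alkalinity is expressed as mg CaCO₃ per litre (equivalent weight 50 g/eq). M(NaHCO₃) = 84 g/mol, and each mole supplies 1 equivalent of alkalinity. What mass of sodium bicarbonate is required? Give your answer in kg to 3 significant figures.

140 kg

Volume: 1370 m³ = 1,370,000 L.
Alkalinity to add: (124 − 63) = 61 mg/L as CaCO₃ × 1,370,000 L = 83,570 g as CaCO₃.
Equivalents: 83,570 g ÷ 50 g/eq = 1671 eq.
NaHCO₃ supplies 1 eq per mole → 1671 mol.
Mass: 1671 mol × 84 g/mol = 140,400 g.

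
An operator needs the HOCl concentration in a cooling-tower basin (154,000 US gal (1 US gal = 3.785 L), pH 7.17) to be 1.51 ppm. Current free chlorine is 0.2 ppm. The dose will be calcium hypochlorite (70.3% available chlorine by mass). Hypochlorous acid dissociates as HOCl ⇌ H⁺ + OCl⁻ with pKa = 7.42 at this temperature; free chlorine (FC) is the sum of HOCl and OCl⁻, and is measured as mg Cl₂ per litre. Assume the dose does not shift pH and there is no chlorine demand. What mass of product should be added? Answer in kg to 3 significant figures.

1.79 kg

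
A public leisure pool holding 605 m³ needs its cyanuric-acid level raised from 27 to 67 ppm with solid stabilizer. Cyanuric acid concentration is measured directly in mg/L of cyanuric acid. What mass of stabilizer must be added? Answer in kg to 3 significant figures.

24.2 kg

Volume: 605 m³ = 605,000 L.
CYA to add: (67 − 27) = 40 mg/L × 605,000 L = 24,200 g cyanuric acid.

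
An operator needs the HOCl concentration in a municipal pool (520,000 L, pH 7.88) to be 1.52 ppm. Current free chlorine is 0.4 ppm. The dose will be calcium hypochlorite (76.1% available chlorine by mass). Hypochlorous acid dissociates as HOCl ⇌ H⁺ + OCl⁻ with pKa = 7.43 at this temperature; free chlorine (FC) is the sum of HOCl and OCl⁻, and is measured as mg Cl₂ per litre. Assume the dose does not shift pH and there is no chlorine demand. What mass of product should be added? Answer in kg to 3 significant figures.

3.69 kg

[OCl⁻]/[HOCl] = 10^(pH − pKa) = 10^(7.88 − 7.43) = 2.818; fraction as HOCl = 1/(1 + 2.818) = 0.2619.
Free chlorine required for 1.52 ppm HOCl: 1.52 / 0.2619 = 5.804 ppm.
FC to add: 5.804 − 0.4 = 5.404 mg/L as Cl₂.
Cl₂ equivalent: 5.404 mg/L × 520,000 L = 2810 g.
Product at 76.1% available Cl: 2810 / 0.761 = 3693 g.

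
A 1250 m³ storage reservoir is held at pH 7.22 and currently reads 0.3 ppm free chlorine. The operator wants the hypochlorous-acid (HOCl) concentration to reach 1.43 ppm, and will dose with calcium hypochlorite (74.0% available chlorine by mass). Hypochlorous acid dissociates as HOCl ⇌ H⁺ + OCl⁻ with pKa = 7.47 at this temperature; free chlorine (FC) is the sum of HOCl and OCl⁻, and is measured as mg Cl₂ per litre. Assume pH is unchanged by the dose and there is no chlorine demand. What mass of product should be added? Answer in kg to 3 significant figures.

Volume: 1250 m³ = 1,250,000 L.
[OCl⁻]/[HOCl] = 10^(pH − pKa) = 10^(7.22 − 7.47) = 0.5623; fraction as HOCl = 1/(1 + 0.5623) = 0.6401.
Free chlorine required for 1.43 ppm HOCl: 1.43 / 0.6401 = 2.234 ppm.
FC to add: 2.234 − 0.3 = 1.934 mg/L as Cl₂.
Cl₂ equivalent: 1.934 mg/L × 1,250,000 L = 2418 g.
Product at 74.0% available Cl: 2418 / 0.74 = 3267 g.

3.27 kg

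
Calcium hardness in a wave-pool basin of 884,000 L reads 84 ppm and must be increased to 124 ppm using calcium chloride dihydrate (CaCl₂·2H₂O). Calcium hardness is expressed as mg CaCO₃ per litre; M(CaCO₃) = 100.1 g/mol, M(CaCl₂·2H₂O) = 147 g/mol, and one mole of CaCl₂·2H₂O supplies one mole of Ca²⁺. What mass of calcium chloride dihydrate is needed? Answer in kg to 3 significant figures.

51.9 kg

Hardness to add: (124 − 84) = 40 mg/L as CaCO₃ × 884,000 L = 35,360 g as CaCO₃.
Moles of Ca²⁺ (1 mol Ca²⁺ ≡ 1 mol CaCO₃): 35,360 / 100.1 g/mol = 353.2 mol.
Mass of CaCl₂·2H₂O: 353.2 × 147 = 51,930 g.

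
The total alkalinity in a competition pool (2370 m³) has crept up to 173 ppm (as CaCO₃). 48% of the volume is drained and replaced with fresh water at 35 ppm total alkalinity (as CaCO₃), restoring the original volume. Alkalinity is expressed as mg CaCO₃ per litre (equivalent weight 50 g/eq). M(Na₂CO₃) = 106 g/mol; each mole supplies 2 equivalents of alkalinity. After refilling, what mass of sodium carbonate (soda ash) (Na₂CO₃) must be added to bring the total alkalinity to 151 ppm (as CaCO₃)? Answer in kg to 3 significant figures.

Volume: 2370 m³ = 2,370,000 L.
After draining 48% and refilling: 173 × 0.52 + 35 × 0.48 = 106.76 ppm.
Deficit to target: 151 − 106.76 = 44.24 mg/L.
As CaCO₃: 44.24 mg/L × 2,370,000 L = 104,800 g; ÷ 50 g/eq ÷ 2 = 1048 mol Na₂CO₃.
Mass: 1048 × 106 = 111,100 g.

111 kg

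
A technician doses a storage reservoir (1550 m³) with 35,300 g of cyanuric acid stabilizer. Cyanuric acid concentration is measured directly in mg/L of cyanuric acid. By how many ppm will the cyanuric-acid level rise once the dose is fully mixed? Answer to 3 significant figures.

22.8 ppm

Volume: 1550 m³ = 1,550,000 L.
Rise: 35,300 g / 1,550,000 L × 1000 = 22.77 mg/L.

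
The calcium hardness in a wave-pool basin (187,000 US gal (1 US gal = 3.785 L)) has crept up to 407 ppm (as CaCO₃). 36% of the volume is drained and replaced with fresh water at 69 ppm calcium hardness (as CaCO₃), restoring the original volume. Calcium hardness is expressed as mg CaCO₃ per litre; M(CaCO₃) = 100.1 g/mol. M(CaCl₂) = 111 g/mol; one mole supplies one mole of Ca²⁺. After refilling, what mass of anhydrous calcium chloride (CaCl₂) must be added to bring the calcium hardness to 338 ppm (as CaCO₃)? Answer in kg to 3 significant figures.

41.3 kg

Volume: 187,000 US gal × 3.785 L/gal = 707,795 L.
After draining 36% and refilling: 407 × 0.64 + 69 × 0.36 = 285.32 ppm.
Deficit to target: 338 − 285.32 = 52.68 mg/L.
As CaCO₃: 52.68 mg/L × 707,795 L = 37,290 g; ÷ 100.1 = 372.5 mol Ca²⁺.
Mass: 372.5 × 111 = 41,350 g.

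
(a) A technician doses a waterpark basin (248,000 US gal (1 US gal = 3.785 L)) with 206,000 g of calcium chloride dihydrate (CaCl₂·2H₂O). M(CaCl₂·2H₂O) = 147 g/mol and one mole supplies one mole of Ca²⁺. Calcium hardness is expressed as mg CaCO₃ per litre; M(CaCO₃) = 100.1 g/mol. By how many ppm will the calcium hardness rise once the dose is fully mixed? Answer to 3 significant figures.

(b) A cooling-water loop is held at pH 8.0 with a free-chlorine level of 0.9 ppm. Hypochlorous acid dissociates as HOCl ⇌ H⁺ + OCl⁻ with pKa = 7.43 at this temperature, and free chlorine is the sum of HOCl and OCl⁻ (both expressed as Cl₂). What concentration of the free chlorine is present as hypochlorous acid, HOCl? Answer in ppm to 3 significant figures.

(a) Volume: 248,000 US gal × 3.785 L/gal = 938,680 L.
(a) Moles of Ca²⁺: 206,000 g ÷ 147 g/mol = 1401 mol.
(a) As CaCO₃: 1401 mol × 100.1 g/mol = 140,300 g.
(a) Rise: 140,300 g / 938,680 L × 1000 = 149.4 mg/L.

(b) [OCl⁻]/[HOCl] = 10^(pH − pKa) = 10^(8.0 − 7.43) = 10^0.57 = 3.715.
(b) Fraction as HOCl = 1 / (1 + 3.715) = 0.2121.
(b) HOCl = 0.2121 × 0.9 ppm = 0.1909 ppm.

(a) 149 ppm; (b) 0.191 ppm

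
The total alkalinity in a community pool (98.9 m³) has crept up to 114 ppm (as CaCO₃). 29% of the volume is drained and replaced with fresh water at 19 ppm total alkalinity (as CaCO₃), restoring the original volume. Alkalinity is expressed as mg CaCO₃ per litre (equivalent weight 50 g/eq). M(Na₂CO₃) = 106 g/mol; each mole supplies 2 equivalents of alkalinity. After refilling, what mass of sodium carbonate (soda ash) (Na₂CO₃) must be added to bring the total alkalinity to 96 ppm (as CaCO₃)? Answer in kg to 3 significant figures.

1.00 kg

Volume: 98.9 m³ = 98,900 L.
After draining 29% and refilling: 114 × 0.71 + 19 × 0.29 = 86.45 ppm.
Deficit to target: 96 − 86.45 = 9.55 mg/L.
As CaCO₃: 9.55 mg/L × 98,900 L = 944.5 g; ÷ 50 g/eq ÷ 2 = 9.445 mol Na₂CO₃.
Mass: 9.445 × 106 = 1001 g.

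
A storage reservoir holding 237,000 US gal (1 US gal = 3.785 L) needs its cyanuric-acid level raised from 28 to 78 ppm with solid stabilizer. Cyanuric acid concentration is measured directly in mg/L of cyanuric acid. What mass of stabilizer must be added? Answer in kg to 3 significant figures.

Volume: 237,000 US gal × 3.785 L/gal = 897,045 L.
CYA to add: (78 − 28) = 50 mg/L × 897,045 L = 44,850 g cyanuric acid.

44.9 kg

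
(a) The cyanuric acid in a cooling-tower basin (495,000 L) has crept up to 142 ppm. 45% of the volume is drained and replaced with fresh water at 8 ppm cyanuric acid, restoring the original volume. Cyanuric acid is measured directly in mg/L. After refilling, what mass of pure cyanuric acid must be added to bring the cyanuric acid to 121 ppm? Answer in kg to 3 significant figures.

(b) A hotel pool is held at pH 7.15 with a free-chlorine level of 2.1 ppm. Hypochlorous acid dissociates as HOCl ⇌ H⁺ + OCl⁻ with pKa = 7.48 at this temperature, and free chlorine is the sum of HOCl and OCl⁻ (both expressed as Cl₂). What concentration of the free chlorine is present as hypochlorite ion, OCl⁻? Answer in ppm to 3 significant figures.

(a) 19.5 kg; (b) 0.669 ppm

(a) After draining 45% and refilling: 142 × 0.55 + 8 × 0.45 = 81.7 ppm.
(a) Deficit to target: 121 − 81.7 = 39.3 mg/L.
(a) Mass: 39.3 mg/L × 495,000 L = 19,450 g cyanuric acid.

(b) [OCl⁻]/[HOCl] = 10^(pH − pKa) = 10^(7.15 − 7.48) = 10^-0.33 = 0.4677.
(b) Fraction as HOCl = 1 / (1 + 0.4677) = 0.6813.
(b) OCl⁻ = (1 − 0.6813) × 2.1 ppm = 0.6692 ppm.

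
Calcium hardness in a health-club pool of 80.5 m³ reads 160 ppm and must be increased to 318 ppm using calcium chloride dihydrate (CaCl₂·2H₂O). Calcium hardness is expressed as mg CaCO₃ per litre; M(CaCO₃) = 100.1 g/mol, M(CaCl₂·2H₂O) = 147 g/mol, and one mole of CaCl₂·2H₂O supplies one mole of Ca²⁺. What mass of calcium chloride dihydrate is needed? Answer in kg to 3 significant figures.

Volume: 80.5 m³ = 80,500 L.
Hardness to add: (318 − 160) = 158 mg/L as CaCO₃ × 80,500 L = 12,720 g as CaCO₃.
Moles of Ca²⁺ (1 mol Ca²⁺ ≡ 1 mol CaCO₃): 12,720 / 100.1 g/mol = 127.1 mol.
Mass of CaCl₂·2H₂O: 127.1 × 147 = 18,680 g.

18.7 kg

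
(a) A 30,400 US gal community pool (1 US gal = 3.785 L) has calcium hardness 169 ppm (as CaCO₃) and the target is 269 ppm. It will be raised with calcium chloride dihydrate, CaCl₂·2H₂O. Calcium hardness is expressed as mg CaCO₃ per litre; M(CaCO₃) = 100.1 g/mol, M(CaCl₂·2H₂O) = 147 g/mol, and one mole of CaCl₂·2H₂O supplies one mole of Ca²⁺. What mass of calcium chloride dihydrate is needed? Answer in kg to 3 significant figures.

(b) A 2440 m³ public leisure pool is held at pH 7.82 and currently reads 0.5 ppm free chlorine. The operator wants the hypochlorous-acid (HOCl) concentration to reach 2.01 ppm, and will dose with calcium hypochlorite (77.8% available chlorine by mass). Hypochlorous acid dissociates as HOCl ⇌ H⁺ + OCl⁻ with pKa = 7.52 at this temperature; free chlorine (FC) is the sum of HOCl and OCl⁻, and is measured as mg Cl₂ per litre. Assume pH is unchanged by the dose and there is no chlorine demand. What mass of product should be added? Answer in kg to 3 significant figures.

(a) 16.9 kg; (b) 17.3 kg

(a) Volume: 30,400 US gal × 3.785 L/gal = 115,064 L.
(a) Hardness to add: (269 − 169) = 100 mg/L as CaCO₃ × 115,064 L = 11,510 g as CaCO₃.
(a) Moles of Ca²⁺ (1 mol Ca²⁺ ≡ 1 mol CaCO₃): 11,510 / 100.1 g/mol = 114.9 mol.
(a) Mass of CaCl₂·2H₂O: 114.9 × 147 = 16,900 g.

(b) Volume: 2440 m³ = 2,440,000 L.
(b) [OCl⁻]/[HOCl] = 10^(pH − pKa) = 10^(7.82 − 7.52) = 1.995; fraction as HOCl = 1/(1 + 1.995) = 0.3339.
(b) Free chlorine required for 2.01 ppm HOCl: 2.01 / 0.3339 = 6.02 ppm.
(b) FC to add: 6.02 − 0.5 = 5.52 mg/L as Cl₂.
(b) Cl₂ equivalent: 5.52 mg/L × 2,440,000 L = 13,470 g.
(b) Product at 77.8% available Cl: 13,470 / 0.778 = 17,310 g.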